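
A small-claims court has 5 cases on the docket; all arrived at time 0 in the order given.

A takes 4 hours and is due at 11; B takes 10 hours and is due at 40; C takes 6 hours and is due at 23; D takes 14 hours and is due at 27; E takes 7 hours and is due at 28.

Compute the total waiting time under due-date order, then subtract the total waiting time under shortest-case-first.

EDD (increasing due date): A C D E B.
A: waits 0, runs 0→4
C: waits 4, runs 4→10
D: waits 10, runs 10→24
E: waits 24, runs 24→31
B: waits 31, runs 31→41
Sum = 0+4+10+24+31 = 69.
SPT (increasing processing time): A C E B D.
A: waits 0, runs 0→4
C: waits 4, runs 4→10
E: waits 10, runs 10→17
B: waits 17, runs 17→27
D: waits 27, runs 27→41
Sum = 0+4+10+17+27 = 58.
Difference = 69 − 58 = 11.

11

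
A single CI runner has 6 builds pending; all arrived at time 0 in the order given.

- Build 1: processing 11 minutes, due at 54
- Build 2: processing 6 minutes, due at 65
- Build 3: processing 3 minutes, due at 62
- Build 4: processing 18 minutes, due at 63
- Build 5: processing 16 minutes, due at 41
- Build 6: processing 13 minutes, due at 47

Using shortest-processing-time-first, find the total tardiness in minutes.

SPT (increasing processing time): Build 3 Build 2 Build 1 Build 6 Build 5 Build 4.
Build 3: 0→3, due 62, tardiness 0
Build 2: 3→9, due 65, tardiness 0
Build 1: 9→20, due 54, tardiness 0
Build 6: 20→33, due 47, tardiness 0
Build 5: 33→49, due 41, tardiness 8
Build 4: 49→67, due 63, tardiness 4
Sum = 0+0+0+0+8+4 = 12.

12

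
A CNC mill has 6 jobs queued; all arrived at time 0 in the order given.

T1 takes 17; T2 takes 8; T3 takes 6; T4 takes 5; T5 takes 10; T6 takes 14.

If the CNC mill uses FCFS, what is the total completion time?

215

FIFO (arrival order): T1 T2 T3 T4 T5 T6.
T1: 0→17
T2: 17→25
T3: 25→31
T4: 31→36
T5: 36→46
T6: 46→60
Sum = 17+25+31+36+46+60 = 215.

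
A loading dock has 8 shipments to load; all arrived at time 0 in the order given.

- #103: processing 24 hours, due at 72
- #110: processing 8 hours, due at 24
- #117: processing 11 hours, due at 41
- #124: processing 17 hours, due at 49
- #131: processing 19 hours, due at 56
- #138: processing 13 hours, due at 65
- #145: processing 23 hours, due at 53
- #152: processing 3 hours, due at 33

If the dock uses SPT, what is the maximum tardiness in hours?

SPT (increasing processing time): #152 #110 #117 #138 #124 #131 #145 #103.
#152: 0→3, due 33, tardiness 0
#110: 3→11, due 24, tardiness 0
#117: 11→22, due 41, tardiness 0
#138: 22→35, due 65, tardiness 0
#124: 35→52, due 49, tardiness 3
#131: 52→71, due 56, tardiness 15
#145: 71→94, due 53, tardiness 41
#103: 94→118, due 72, tardiness 46
Maximum = 46.

46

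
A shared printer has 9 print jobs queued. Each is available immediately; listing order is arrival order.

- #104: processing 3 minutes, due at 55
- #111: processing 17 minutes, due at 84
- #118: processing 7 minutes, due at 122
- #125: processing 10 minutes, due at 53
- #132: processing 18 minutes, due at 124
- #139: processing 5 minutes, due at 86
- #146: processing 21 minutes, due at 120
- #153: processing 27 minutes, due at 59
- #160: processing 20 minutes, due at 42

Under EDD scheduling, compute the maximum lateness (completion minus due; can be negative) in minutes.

EDD (increasing due date): #160 #125 #104 #153 #111 #139 #146 #118 #132.
#160: 0→20, due 42, lateness -22
#125: 20→30, due 53, lateness -23
#104: 30→33, due 55, lateness -22
#153: 33→60, due 59, lateness 1
#111: 60→77, due 84, lateness -7
#139: 77→82, due 86, lateness -4
#146: 82→103, due 120, lateness -17
#118: 103→110, due 122, lateness -12
#132: 110→128, due 124, lateness 4
Maximum = 4.

4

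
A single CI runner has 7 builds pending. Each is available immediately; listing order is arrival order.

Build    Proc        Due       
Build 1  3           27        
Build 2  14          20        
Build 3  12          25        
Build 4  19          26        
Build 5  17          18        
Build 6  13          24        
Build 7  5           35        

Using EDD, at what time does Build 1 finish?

EDD (increasing due date): Build 5 Build 2 Build 6 Build 3 Build 4 Build 1 Build 7.
Build 5: 0→17
Build 2: 17→31
Build 6: 31→44
Build 3: 44→56
Build 4: 56→75
Build 1: 75→78

78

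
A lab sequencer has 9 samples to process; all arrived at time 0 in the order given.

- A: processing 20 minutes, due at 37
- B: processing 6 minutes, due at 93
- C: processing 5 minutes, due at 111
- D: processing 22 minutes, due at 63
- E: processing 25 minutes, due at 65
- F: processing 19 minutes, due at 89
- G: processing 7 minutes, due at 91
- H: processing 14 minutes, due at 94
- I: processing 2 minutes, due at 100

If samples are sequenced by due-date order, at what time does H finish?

EDD (increasing due date): A D E F G B H I C.
A: 0→20
D: 20→42
E: 42→67
F: 67→86
G: 86→93
B: 93→99
H: 99→113

113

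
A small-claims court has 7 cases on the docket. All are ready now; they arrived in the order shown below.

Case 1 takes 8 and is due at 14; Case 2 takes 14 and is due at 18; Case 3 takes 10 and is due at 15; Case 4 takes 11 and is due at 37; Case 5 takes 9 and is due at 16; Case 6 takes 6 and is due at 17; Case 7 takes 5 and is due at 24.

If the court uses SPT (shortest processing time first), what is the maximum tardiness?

SPT (increasing processing time): Case 7 Case 6 Case 1 Case 5 Case 3 Case 4 Case 2.
Case 7: 0→5, due 24, tardiness 0
Case 6: 5→11, due 17, tardiness 0
Case 1: 11→19, due 14, tardiness 5
Case 5: 19→28, due 16, tardiness 12
Case 3: 28→38, due 15, tardiness 23
Case 4: 38→49, due 37, tardiness 12
Case 2: 49→63, due 18, tardiness 45
Maximum = 45.

45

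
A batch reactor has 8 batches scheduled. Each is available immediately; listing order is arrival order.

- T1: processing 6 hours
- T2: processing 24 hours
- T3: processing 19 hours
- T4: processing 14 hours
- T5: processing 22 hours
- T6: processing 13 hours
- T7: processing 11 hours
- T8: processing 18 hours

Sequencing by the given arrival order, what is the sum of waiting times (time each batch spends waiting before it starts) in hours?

440

FIFO (arrival order): T1 T2 T3 T4 T5 T6 T7 T8.
T1: waits 0, runs 0→6
T2: waits 6, runs 6→30
T3: waits 30, runs 30→49
T4: waits 49, runs 49→63
T5: waits 63, runs 63→85
T6: waits 85, runs 85→98
T7: waits 98, runs 98→109
T8: waits 109, runs 109→127
Sum = 0+6+30+49+63+85+98+109 = 440.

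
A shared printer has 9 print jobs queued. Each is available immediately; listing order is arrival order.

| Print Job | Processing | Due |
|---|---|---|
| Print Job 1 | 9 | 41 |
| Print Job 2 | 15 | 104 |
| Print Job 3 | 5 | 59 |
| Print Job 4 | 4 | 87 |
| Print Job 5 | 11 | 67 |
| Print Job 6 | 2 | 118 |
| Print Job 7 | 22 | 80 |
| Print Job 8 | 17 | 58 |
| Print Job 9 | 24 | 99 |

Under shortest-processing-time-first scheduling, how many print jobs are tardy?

3

SPT (increasing processing time): Print Job 6 Print Job 4 Print Job 3 Print Job 1 Print Job 5 Print Job 2 Print Job 8 Print Job 7 Print Job 9.
Print Job 6: 0→2, due 118, tardiness 0
Print Job 4: 2→6, due 87, tardiness 0
Print Job 3: 6→11, due 59, tardiness 0
Print Job 1: 11→20, due 41, tardiness 0
Print Job 5: 20→31, due 67, tardiness 0
Print Job 2: 31→46, due 104, tardiness 0
Print Job 8: 46→63, due 58, tardiness 5
Print Job 7: 63→85, due 80, tardiness 5
Print Job 9: 85→109, due 99, tardiness 10
Late print jobs: 3.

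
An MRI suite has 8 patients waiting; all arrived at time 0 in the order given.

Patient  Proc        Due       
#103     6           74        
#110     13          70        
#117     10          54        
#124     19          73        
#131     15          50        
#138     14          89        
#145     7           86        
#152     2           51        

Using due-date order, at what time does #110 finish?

EDD (increasing due date): #131 #152 #117 #110 #124 #103 #145 #138.
#131: 0→15
#152: 15→17
#117: 17→27
#110: 27→40

40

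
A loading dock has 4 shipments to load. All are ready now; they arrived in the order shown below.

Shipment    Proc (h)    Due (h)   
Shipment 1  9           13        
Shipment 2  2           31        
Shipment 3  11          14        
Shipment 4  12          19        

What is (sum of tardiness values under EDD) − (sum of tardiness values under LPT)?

EDD (increasing due date): Shipment 1 Shipment 3 Shipment 4 Shipment 2.
Shipment 1: 0→9, due 13, tardiness 0
Shipment 3: 9→20, due 14, tardiness 6
Shipment 4: 20→32, due 19, tardiness 13
Shipment 2: 32→34, due 31, tardiness 3
Sum = 0+6+13+3 = 22.
LPT (decreasing processing time): Shipment 4 Shipment 3 Shipment 1 Shipment 2.
Shipment 4: 0→12, due 19, tardiness 0
Shipment 3: 12→23, due 14, tardiness 9
Shipment 1: 23→32, due 13, tardiness 19
Shipment 2: 32→34, due 31, tardiness 3
Sum = 0+9+19+3 = 31.
Difference = 22 − 31 = -9.

-9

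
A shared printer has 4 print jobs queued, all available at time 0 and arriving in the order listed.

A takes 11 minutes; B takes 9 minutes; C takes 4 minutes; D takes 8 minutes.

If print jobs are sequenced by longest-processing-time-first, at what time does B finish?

LPT (decreasing processing time): A B D C.
A: 0→11
B: 11→20

20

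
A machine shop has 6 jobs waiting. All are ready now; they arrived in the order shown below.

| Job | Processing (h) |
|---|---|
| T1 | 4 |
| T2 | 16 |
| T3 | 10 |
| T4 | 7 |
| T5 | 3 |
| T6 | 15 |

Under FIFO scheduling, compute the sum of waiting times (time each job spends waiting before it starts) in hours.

FIFO (arrival order): T1 T2 T3 T4 T5 T6.
T1: waits 0, runs 0→4
T2: waits 4, runs 4→20
T3: waits 20, runs 20→30
T4: waits 30, runs 30→37
T5: waits 37, runs 37→40
T6: waits 40, runs 40→55
Sum = 0+4+20+30+37+40 = 131.

131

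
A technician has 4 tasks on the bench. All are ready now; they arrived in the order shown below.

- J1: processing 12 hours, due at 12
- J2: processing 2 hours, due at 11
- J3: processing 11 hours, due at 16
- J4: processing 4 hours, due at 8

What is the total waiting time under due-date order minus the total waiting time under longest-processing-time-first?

-34

EDD (increasing due date): J4 J2 J1 J3.
J4: waits 0, runs 0→4
J2: waits 4, runs 4→6
J1: waits 6, runs 6→18
J3: waits 18, runs 18→29
Sum = 0+4+6+18 = 28.
LPT (decreasing processing time): J1 J3 J4 J2.
J1: waits 0, runs 0→12
J3: waits 12, runs 12→23
J4: waits 23, runs 23→27
J2: waits 27, runs 27→29
Sum = 0+12+23+27 = 62.
Difference = 28 − 62 = -34.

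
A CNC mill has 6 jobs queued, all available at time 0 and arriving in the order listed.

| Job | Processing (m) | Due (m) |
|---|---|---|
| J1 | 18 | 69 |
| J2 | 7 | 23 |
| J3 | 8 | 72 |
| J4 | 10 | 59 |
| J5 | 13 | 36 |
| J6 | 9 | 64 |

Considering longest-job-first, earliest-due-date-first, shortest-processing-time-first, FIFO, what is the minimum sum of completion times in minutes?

192

LPT (decreasing processing time): J1 J5 J4 J6 J3 J2.
J1: 0→18
J5: 18→31
J4: 31→41
J6: 41→50
J3: 50→58
J2: 58→65
Sum = 18+31+41+50+58+65 = 263.
EDD (increasing due date): J2 J5 J4 J6 J1 J3.
J2: 0→7
J5: 7→20
J4: 20→30
J6: 30→39
J1: 39→57
J3: 57→65
Sum = 7+20+30+39+57+65 = 218.
SPT (increasing processing time): J2 J3 J6 J4 J5 J1.
J2: 0→7
J3: 7→15
J6: 15→24
J4: 24→34
J5: 34→47
J1: 47→65
Sum = 7+15+24+34+47+65 = 192.
FIFO (arrival order): J1 J2 J3 J4 J5 J6.
J1: 0→18
J2: 18→25
J3: 25→33
J4: 33→43
J5: 43→56
J6: 56→65
Sum = 18+25+33+43+56+65 = 240.
LPT 263, EDD 218, SPT 192, FIFO 240 → minimum 192.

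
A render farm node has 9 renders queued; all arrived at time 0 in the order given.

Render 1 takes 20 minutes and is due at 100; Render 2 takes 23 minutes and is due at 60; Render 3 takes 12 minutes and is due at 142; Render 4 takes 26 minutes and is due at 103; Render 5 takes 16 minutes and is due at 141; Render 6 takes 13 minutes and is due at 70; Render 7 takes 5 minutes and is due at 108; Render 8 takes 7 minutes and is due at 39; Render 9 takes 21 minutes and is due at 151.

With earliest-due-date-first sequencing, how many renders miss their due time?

EDD (increasing due date): Render 8 Render 2 Render 6 Render 1 Render 4 Render 7 Render 5 Render 3 Render 9.
Render 8: 0→7, due 39, tardiness 0
Render 2: 7→30, due 60, tardiness 0
Render 6: 30→43, due 70, tardiness 0
Render 1: 43→63, due 100, tardiness 0
Render 4: 63→89, due 103, tardiness 0
Render 7: 89→94, due 108, tardiness 0
Render 5: 94→110, due 141, tardiness 0
Render 3: 110→122, due 142, tardiness 0
Render 9: 122→143, due 151, tardiness 0
Late renders: 0.

0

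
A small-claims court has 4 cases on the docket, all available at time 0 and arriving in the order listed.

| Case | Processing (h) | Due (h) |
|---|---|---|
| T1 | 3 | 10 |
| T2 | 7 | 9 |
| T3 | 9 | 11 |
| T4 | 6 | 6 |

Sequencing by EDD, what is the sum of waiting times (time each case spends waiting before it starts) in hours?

EDD (increasing due date): T4 T2 T1 T3.
T4: waits 0, runs 0→6
T2: waits 6, runs 6→13
T1: waits 13, runs 13→16
T3: waits 16, runs 16→25
Sum = 0+6+13+16 = 35.

35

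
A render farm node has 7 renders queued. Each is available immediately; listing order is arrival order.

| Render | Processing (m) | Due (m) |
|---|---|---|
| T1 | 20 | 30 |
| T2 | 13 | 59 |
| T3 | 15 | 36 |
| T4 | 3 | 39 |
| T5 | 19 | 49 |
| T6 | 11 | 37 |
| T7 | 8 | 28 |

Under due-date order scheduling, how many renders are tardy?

5

EDD (increasing due date): T7 T1 T3 T6 T4 T5 T2.
T7: 0→8, due 28, tardiness 0
T1: 8→28, due 30, tardiness 0
T3: 28→43, due 36, tardiness 7
T6: 43→54, due 37, tardiness 17
T4: 54→57, due 39, tardiness 18
T5: 57→76, due 49, tardiness 27
T2: 76→89, due 59, tardiness 30
Late renders: 5.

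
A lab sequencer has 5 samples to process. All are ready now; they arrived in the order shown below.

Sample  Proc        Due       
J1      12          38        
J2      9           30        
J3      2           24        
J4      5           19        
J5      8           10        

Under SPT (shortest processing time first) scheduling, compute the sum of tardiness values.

SPT (increasing processing time): J3 J4 J5 J2 J1.
J3: 0→2, due 24, tardiness 0
J4: 2→7, due 19, tardiness 0
J5: 7→15, due 10, tardiness 5
J2: 15→24, due 30, tardiness 0
J1: 24→36, due 38, tardiness 0
Sum = 0+0+5+0+0 = 5.

5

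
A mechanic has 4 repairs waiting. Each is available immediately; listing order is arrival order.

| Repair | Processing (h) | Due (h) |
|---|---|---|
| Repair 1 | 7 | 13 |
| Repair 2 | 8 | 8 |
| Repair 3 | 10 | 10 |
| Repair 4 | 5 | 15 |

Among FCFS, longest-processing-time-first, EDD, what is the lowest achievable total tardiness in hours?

FIFO (arrival order): Repair 1 Repair 2 Repair 3 Repair 4.
Repair 1: 0→7, due 13, tardiness 0
Repair 2: 7→15, due 8, tardiness 7
Repair 3: 15→25, due 10, tardiness 15
Repair 4: 25→30, due 15, tardiness 15
Sum = 0+7+15+15 = 37.
LPT (decreasing processing time): Repair 3 Repair 2 Repair 1 Repair 4.
Repair 3: 0→10, due 10, tardiness 0
Repair 2: 10→18, due 8, tardiness 10
Repair 1: 18→25, due 13, tardiness 12
Repair 4: 25→30, due 15, tardiness 15
Sum = 0+10+12+15 = 37.
EDD (increasing due date): Repair 2 Repair 3 Repair 1 Repair 4.
Repair 2: 0→8, due 8, tardiness 0
Repair 3: 8→18, due 10, tardiness 8
Repair 1: 18→25, due 13, tardiness 12
Repair 4: 25→30, due 15, tardiness 15
Sum = 0+8+12+15 = 35.
FIFO 37, LPT 37, EDD 35 → minimum 35.

35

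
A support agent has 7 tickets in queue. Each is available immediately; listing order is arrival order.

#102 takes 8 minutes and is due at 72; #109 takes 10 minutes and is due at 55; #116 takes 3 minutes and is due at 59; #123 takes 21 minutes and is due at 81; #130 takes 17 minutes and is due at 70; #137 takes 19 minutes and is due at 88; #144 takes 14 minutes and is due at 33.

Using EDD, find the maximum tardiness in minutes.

EDD (increasing due date): #144 #109 #116 #130 #102 #123 #137.
#144: 0→14, due 33, tardiness 0
#109: 14→24, due 55, tardiness 0
#116: 24→27, due 59, tardiness 0
#130: 27→44, due 70, tardiness 0
#102: 44→52, due 72, tardiness 0
#123: 52→73, due 81, tardiness 0
#137: 73→92, due 88, tardiness 4
Maximum = 4.

4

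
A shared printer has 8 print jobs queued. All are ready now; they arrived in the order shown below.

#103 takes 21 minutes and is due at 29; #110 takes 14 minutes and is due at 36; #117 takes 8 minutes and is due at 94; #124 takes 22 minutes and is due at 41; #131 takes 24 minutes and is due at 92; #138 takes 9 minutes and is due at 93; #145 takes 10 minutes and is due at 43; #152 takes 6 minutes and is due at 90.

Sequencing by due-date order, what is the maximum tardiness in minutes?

24

EDD (increasing due date): #103 #110 #124 #145 #152 #131 #138 #117.
#103: 0→21, due 29, tardiness 0
#110: 21→35, due 36, tardiness 0
#124: 35→57, due 41, tardiness 16
#145: 57→67, due 43, tardiness 24
#152: 67→73, due 90, tardiness 0
#131: 73→97, due 92, tardiness 5
#138: 97→106, due 93, tardiness 13
#117: 106→114, due 94, tardiness 20
Maximum = 24.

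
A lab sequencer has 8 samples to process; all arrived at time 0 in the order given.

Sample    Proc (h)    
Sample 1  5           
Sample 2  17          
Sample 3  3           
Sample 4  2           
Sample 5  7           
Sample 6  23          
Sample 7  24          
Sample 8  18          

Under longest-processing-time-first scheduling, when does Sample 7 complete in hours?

24

LPT (decreasing processing time): Sample 7 Sample 6 Sample 8 Sample 2 Sample 5 Sample 1 Sample 3 Sample 4.
Sample 7: 0→24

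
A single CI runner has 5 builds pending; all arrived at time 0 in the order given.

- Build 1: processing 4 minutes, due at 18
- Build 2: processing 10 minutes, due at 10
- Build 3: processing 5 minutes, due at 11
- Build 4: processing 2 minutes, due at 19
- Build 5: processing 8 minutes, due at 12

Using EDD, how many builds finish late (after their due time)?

4

EDD (increasing due date): Build 2 Build 3 Build 5 Build 1 Build 4.
Build 2: 0→10, due 10, tardiness 0
Build 3: 10→15, due 11, tardiness 4
Build 5: 15→23, due 12, tardiness 11
Build 1: 23→27, due 18, tardiness 9
Build 4: 27→29, due 19, tardiness 10
Late builds: 4.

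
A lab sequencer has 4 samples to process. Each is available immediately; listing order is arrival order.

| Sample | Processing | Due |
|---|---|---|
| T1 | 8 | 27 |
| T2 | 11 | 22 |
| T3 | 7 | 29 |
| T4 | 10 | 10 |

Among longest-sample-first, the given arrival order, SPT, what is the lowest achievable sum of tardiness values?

20

LPT (decreasing processing time): T2 T4 T1 T3.
T2: 0→11, due 22, tardiness 0
T4: 11→21, due 10, tardiness 11
T1: 21→29, due 27, tardiness 2
T3: 29→36, due 29, tardiness 7
Sum = 0+11+2+7 = 20.
FIFO (arrival order): T1 T2 T3 T4.
T1: 0→8, due 27, tardiness 0
T2: 8→19, due 22, tardiness 0
T3: 19→26, due 29, tardiness 0
T4: 26→36, due 10, tardiness 26
Sum = 0+0+0+26 = 26.
SPT (increasing processing time): T3 T1 T4 T2.
T3: 0→7, due 29, tardiness 0
T1: 7→15, due 27, tardiness 0
T4: 15→25, due 10, tardiness 15
T2: 25→36, due 22, tardiness 14
Sum = 0+0+15+14 = 29.
LPT 20, FIFO 26, SPT 29 → minimum 20.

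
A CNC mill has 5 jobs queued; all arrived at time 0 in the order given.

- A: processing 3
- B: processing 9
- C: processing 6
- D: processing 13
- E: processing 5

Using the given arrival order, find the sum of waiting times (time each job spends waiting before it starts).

64

FIFO (arrival order): A B C D E.
A: waits 0, runs 0→3
B: waits 3, runs 3→12
C: waits 12, runs 12→18
D: waits 18, runs 18→31
E: waits 31, runs 31→36
Sum = 0+3+12+18+31 = 64.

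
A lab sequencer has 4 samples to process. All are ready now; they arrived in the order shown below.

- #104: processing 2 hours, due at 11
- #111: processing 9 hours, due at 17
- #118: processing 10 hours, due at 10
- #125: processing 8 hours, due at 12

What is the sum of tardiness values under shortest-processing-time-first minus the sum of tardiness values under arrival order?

-7

SPT (increasing processing time): #104 #125 #111 #118.
#104: 0→2, due 11, tardiness 0
#125: 2→10, due 12, tardiness 0
#111: 10→19, due 17, tardiness 2
#118: 19→29, due 10, tardiness 19
Sum = 0+0+2+19 = 21.
FIFO (arrival order): #104 #111 #118 #125.
#104: 0→2, due 11, tardiness 0
#111: 2→11, due 17, tardiness 0
#118: 11→21, due 10, tardiness 11
#125: 21→29, due 12, tardiness 17
Sum = 0+0+11+17 = 28.
Difference = 21 − 28 = -7.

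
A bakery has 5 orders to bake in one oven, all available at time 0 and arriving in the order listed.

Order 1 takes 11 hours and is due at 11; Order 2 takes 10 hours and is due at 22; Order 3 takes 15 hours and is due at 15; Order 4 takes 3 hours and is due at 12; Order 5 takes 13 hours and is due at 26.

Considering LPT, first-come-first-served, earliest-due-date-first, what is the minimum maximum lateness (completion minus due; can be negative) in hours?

LPT (decreasing processing time): Order 3 Order 5 Order 1 Order 2 Order 4.
Order 3: 0→15, due 15, lateness 0
Order 5: 15→28, due 26, lateness 2
Order 1: 28→39, due 11, lateness 28
Order 2: 39→49, due 22, lateness 27
Order 4: 49→52, due 12, lateness 40
Maximum = 40.
FIFO (arrival order): Order 1 Order 2 Order 3 Order 4 Order 5.
Order 1: 0→11, due 11, lateness 0
Order 2: 11→21, due 22, lateness -1
Order 3: 21→36, due 15, lateness 21
Order 4: 36→39, due 12, lateness 27
Order 5: 39→52, due 26, lateness 26
Maximum = 27.
EDD (increasing due date): Order 1 Order 4 Order 3 Order 2 Order 5.
Order 1: 0→11, due 11, lateness 0
Order 4: 11→14, due 12, lateness 2
Order 3: 14→29, due 15, lateness 14
Order 2: 29→39, due 22, lateness 17
Order 5: 39→52, due 26, lateness 26
Maximum = 26.
LPT 40, FIFO 27, EDD 26 → minimum 26.

26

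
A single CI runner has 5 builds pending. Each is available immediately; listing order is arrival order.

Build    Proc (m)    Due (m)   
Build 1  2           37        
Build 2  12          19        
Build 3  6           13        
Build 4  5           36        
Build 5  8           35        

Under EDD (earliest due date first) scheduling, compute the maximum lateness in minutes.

EDD (increasing due date): Build 3 Build 2 Build 5 Build 4 Build 1.
Build 3: 0→6, due 13, lateness -7
Build 2: 6→18, due 19, lateness -1
Build 5: 18→26, due 35, lateness -9
Build 4: 26→31, due 36, lateness -5
Build 1: 31→33, due 37, lateness -4
Maximum = -1.

-1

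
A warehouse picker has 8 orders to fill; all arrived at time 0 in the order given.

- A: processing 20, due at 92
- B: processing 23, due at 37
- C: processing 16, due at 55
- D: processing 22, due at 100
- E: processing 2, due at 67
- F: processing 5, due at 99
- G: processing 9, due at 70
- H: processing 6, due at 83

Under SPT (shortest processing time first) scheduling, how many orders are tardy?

SPT (increasing processing time): E F H G C A D B.
E: 0→2, due 67, tardiness 0
F: 2→7, due 99, tardiness 0
H: 7→13, due 83, tardiness 0
G: 13→22, due 70, tardiness 0
C: 22→38, due 55, tardiness 0
A: 38→58, due 92, tardiness 0
D: 58→80, due 100, tardiness 0
B: 80→103, due 37, tardiness 66
Late orders: 1.

1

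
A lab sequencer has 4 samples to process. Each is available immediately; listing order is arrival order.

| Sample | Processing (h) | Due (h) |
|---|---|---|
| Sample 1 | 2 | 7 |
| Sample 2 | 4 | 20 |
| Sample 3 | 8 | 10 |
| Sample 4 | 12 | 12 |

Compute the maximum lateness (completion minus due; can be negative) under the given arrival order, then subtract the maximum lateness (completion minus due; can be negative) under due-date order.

FIFO (arrival order): Sample 1 Sample 2 Sample 3 Sample 4.
Sample 1: 0→2, due 7, lateness -5
Sample 2: 2→6, due 20, lateness -14
Sample 3: 6→14, due 10, lateness 4
Sample 4: 14→26, due 12, lateness 14
Maximum = 14.
EDD (increasing due date): Sample 1 Sample 3 Sample 4 Sample 2.
Sample 1: 0→2, due 7, lateness -5
Sample 3: 2→10, due 10, lateness 0
Sample 4: 10→22, due 12, lateness 10
Sample 2: 22→26, due 20, lateness 6
Maximum = 10.
Difference = 14 − 10 = 4.

4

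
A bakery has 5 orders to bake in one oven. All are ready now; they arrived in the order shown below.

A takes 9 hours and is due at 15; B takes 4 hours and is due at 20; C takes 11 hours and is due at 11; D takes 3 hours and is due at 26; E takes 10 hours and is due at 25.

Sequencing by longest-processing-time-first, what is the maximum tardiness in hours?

15

LPT (decreasing processing time): C E A B D.
C: 0→11, due 11, tardiness 0
E: 11→21, due 25, tardiness 0
A: 21→30, due 15, tardiness 15
B: 30→34, due 20, tardiness 14
D: 34→37, due 26, tardiness 11
Maximum = 15.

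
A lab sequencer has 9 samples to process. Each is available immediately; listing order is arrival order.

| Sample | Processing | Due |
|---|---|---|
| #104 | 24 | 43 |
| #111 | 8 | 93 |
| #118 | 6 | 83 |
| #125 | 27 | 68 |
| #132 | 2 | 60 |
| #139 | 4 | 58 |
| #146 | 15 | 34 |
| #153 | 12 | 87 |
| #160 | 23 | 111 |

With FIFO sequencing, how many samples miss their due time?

5

FIFO (arrival order): #104 #111 #118 #125 #132 #139 #146 #153 #160.
#104: 0→24, due 43, tardiness 0
#111: 24→32, due 93, tardiness 0
#118: 32→38, due 83, tardiness 0
#125: 38→65, due 68, tardiness 0
#132: 65→67, due 60, tardiness 7
#139: 67→71, due 58, tardiness 13
#146: 71→86, due 34, tardiness 52
#153: 86→98, due 87, tardiness 11
#160: 98→121, due 111, tardiness 10
Late samples: 5.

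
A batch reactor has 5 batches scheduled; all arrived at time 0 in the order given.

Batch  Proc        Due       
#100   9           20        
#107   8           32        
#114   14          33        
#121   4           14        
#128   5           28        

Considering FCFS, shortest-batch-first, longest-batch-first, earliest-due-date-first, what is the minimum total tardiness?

FIFO (arrival order): #100 #107 #114 #121 #128.
#100: 0→9, due 20, tardiness 0
#107: 9→17, due 32, tardiness 0
#114: 17→31, due 33, tardiness 0
#121: 31→35, due 14, tardiness 21
#128: 35→40, due 28, tardiness 12
Sum = 0+0+0+21+12 = 33.
SPT (increasing processing time): #121 #128 #107 #100 #114.
#121: 0→4, due 14, tardiness 0
#128: 4→9, due 28, tardiness 0
#107: 9→17, due 32, tardiness 0
#100: 17→26, due 20, tardiness 6
#114: 26→40, due 33, tardiness 7
Sum = 0+0+0+6+7 = 13.
LPT (decreasing processing time): #114 #100 #107 #128 #121.
#114: 0→14, due 33, tardiness 0
#100: 14→23, due 20, tardiness 3
#107: 23→31, due 32, tardiness 0
#128: 31→36, due 28, tardiness 8
#121: 36→40, due 14, tardiness 26
Sum = 0+3+0+8+26 = 37.
EDD (increasing due date): #121 #100 #128 #107 #114.
#121: 0→4, due 14, tardiness 0
#100: 4→13, due 20, tardiness 0
#128: 13→18, due 28, tardiness 0
#107: 18→26, due 32, tardiness 0
#114: 26→40, due 33, tardiness 7
Sum = 0+0+0+0+7 = 7.
FIFO 33, SPT 13, LPT 37, EDD 7 → minimum 7.

7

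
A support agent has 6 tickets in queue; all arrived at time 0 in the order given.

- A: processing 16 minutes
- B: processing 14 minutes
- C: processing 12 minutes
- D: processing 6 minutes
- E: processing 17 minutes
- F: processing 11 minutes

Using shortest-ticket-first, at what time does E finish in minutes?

76

SPT (increasing processing time): D F C B A E.
D: 0→6
F: 6→17
C: 17→29
B: 29→43
A: 43→59
E: 59→76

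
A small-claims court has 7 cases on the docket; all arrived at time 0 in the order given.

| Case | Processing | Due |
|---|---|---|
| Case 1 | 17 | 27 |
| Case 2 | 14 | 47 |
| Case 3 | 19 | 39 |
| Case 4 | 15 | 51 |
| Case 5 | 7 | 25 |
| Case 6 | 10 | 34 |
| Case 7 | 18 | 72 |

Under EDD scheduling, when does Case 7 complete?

EDD (increasing due date): Case 5 Case 1 Case 6 Case 3 Case 2 Case 4 Case 7.
Case 5: 0→7
Case 1: 7→24
Case 6: 24→34
Case 3: 34→53
Case 2: 53→67
Case 4: 67→82
Case 7: 82→100

100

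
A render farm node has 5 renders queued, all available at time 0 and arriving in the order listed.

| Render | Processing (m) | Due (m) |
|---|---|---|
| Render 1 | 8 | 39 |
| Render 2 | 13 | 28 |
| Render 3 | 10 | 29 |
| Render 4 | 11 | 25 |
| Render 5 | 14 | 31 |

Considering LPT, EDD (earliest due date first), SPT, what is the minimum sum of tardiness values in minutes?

LPT (decreasing processing time): Render 5 Render 2 Render 4 Render 3 Render 1.
Render 5: 0→14, due 31, tardiness 0
Render 2: 14→27, due 28, tardiness 0
Render 4: 27→38, due 25, tardiness 13
Render 3: 38→48, due 29, tardiness 19
Render 1: 48→56, due 39, tardiness 17
Sum = 0+0+13+19+17 = 49.
EDD (increasing due date): Render 4 Render 2 Render 3 Render 5 Render 1.
Render 4: 0→11, due 25, tardiness 0
Render 2: 11→24, due 28, tardiness 0
Render 3: 24→34, due 29, tardiness 5
Render 5: 34→48, due 31, tardiness 17
Render 1: 48→56, due 39, tardiness 17
Sum = 0+0+5+17+17 = 39.
SPT (increasing processing time): Render 1 Render 3 Render 4 Render 2 Render 5.
Render 1: 0→8, due 39, tardiness 0
Render 3: 8→18, due 29, tardiness 0
Render 4: 18→29, due 25, tardiness 4
Render 2: 29→42, due 28, tardiness 14
Render 5: 42→56, due 31, tardiness 25
Sum = 0+0+4+14+25 = 43.
LPT 49, EDD 39, SPT 43 → minimum 39.

39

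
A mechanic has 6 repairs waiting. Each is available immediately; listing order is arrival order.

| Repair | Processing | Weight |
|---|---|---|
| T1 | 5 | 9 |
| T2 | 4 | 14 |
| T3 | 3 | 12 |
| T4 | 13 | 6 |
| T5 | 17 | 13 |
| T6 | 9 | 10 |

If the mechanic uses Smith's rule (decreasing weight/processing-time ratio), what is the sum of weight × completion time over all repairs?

WSPT (decreasing weight/processing-time ratio): T3 T2 T1 T6 T5 T4.
T3: finishes 3, weight 12, w·C = 36
T2: finishes 7, weight 14, w·C = 98
T1: finishes 12, weight 9, w·C = 108
T6: finishes 21, weight 10, w·C = 210
T5: finishes 38, weight 13, w·C = 494
T4: finishes 51, weight 6, w·C = 306
Sum = 36+98+108+210+494+306 = 1252.

1252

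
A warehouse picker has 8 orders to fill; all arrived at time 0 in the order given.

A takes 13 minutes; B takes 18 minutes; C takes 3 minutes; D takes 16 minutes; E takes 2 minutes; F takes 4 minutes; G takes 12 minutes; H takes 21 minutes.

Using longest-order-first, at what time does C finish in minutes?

87

LPT (decreasing processing time): H B D A G F C E.
H: 0→21
B: 21→39
D: 39→55
A: 55→68
G: 68→80
F: 80→84
C: 84→87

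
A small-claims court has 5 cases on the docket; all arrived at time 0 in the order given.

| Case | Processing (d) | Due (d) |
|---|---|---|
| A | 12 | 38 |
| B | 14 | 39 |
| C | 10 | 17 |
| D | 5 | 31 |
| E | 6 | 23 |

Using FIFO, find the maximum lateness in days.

FIFO (arrival order): A B C D E.
A: 0→12, due 38, lateness -26
B: 12→26, due 39, lateness -13
C: 26→36, due 17, lateness 19
D: 36→41, due 31, lateness 10
E: 41→47, due 23, lateness 24
Maximum = 24.

24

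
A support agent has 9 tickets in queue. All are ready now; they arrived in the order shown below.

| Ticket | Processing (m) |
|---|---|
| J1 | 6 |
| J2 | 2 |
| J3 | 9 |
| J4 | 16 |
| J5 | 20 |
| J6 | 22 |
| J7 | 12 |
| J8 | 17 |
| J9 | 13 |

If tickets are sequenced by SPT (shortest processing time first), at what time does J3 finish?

SPT (increasing processing time): J2 J1 J3 J7 J9 J4 J8 J5 J6.
J2: 0→2
J1: 2→8
J3: 8→17

17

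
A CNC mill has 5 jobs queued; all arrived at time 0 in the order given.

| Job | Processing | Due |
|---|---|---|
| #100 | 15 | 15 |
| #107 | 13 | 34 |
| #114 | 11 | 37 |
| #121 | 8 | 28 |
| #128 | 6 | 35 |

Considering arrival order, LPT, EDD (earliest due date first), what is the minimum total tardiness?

FIFO (arrival order): #100 #107 #114 #121 #128.
#100: 0→15, due 15, tardiness 0
#107: 15→28, due 34, tardiness 0
#114: 28→39, due 37, tardiness 2
#121: 39→47, due 28, tardiness 19
#128: 47→53, due 35, tardiness 18
Sum = 0+0+2+19+18 = 39.
LPT (decreasing processing time): #100 #107 #114 #121 #128.
#100: 0→15, due 15, tardiness 0
#107: 15→28, due 34, tardiness 0
#114: 28→39, due 37, tardiness 2
#121: 39→47, due 28, tardiness 19
#128: 47→53, due 35, tardiness 18
Sum = 0+0+2+19+18 = 39.
EDD (increasing due date): #100 #121 #107 #128 #114.
#100: 0→15, due 15, tardiness 0
#121: 15→23, due 28, tardiness 0
#107: 23→36, due 34, tardiness 2
#128: 36→42, due 35, tardiness 7
#114: 42→53, due 37, tardiness 16
Sum = 0+0+2+7+16 = 25.
FIFO 39, LPT 39, EDD 25 → minimum 25.

25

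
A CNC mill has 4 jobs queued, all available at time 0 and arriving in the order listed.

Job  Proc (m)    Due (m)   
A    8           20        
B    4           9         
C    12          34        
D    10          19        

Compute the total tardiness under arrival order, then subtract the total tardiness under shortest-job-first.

15

FIFO (arrival order): A B C D.
A: 0→8, due 20, tardiness 0
B: 8→12, due 9, tardiness 3
C: 12→24, due 34, tardiness 0
D: 24→34, due 19, tardiness 15
Sum = 0+3+0+15 = 18.
SPT (increasing processing time): B A D C.
B: 0→4, due 9, tardiness 0
A: 4→12, due 20, tardiness 0
D: 12→22, due 19, tardiness 3
C: 22→34, due 34, tardiness 0
Sum = 0+0+3+0 = 3.
Difference = 18 − 3 = 15.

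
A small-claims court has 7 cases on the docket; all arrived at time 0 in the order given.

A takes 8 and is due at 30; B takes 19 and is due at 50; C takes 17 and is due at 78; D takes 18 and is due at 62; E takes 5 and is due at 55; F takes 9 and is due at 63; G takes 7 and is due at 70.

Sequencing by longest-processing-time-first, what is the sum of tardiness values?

77

LPT (decreasing processing time): B D C F A G E.
B: 0→19, due 50, tardiness 0
D: 19→37, due 62, tardiness 0
C: 37→54, due 78, tardiness 0
F: 54→63, due 63, tardiness 0
A: 63→71, due 30, tardiness 41
G: 71→78, due 70, tardiness 8
E: 78→83, due 55, tardiness 28
Sum = 0+0+0+0+41+8+28 = 77.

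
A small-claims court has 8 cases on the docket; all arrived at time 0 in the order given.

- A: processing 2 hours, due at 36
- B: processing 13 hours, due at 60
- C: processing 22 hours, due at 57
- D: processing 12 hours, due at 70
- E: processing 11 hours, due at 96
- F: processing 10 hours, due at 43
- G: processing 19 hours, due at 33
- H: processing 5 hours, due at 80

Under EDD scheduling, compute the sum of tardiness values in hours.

17

EDD (increasing due date): G A F C B D H E.
G: 0→19, due 33, tardiness 0
A: 19→21, due 36, tardiness 0
F: 21→31, due 43, tardiness 0
C: 31→53, due 57, tardiness 0
B: 53→66, due 60, tardiness 6
D: 66→78, due 70, tardiness 8
H: 78→83, due 80, tardiness 3
E: 83→94, due 96, tardiness 0
Sum = 0+0+0+0+6+8+3+0 = 17.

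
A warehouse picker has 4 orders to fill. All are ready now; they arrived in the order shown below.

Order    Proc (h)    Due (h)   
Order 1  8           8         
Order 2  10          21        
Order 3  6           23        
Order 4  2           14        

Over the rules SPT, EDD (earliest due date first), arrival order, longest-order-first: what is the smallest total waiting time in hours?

SPT (increasing processing time): Order 4 Order 3 Order 1 Order 2.
Order 4: waits 0, runs 0→2
Order 3: waits 2, runs 2→8
Order 1: waits 8, runs 8→16
Order 2: waits 16, runs 16→26
Sum = 0+2+8+16 = 26.
EDD (increasing due date): Order 1 Order 4 Order 2 Order 3.
Order 1: waits 0, runs 0→8
Order 4: waits 8, runs 8→10
Order 2: waits 10, runs 10→20
Order 3: waits 20, runs 20→26
Sum = 0+8+10+20 = 38.
FIFO (arrival order): Order 1 Order 2 Order 3 Order 4.
Order 1: waits 0, runs 0→8
Order 2: waits 8, runs 8→18
Order 3: waits 18, runs 18→24
Order 4: waits 24, runs 24→26
Sum = 0+8+18+24 = 50.
LPT (decreasing processing time): Order 2 Order 1 Order 3 Order 4.
Order 2: waits 0, runs 0→10
Order 1: waits 10, runs 10→18
Order 3: waits 18, runs 18→24
Order 4: waits 24, runs 24→26
Sum = 0+10+18+24 = 52.
SPT 26, EDD 38, FIFO 50, LPT 52 → minimum 26.

26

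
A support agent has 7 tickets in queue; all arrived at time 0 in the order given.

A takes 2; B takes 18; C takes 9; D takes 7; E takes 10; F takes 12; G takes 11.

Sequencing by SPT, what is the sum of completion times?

216

SPT (increasing processing time): A D C E G F B.
A: 0→2
D: 2→9
C: 9→18
E: 18→28
G: 28→39
F: 39→51
B: 51→69
Sum = 2+9+18+28+39+51+69 = 216.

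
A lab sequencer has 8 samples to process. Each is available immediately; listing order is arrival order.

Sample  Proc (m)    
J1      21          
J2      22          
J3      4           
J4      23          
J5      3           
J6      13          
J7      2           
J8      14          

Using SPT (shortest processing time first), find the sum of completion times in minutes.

SPT (increasing processing time): J7 J5 J3 J6 J8 J1 J2 J4.
J7: 0→2
J5: 2→5
J3: 5→9
J6: 9→22
J8: 22→36
J1: 36→57
J2: 57→79
J4: 79→102
Sum = 2+5+9+22+36+57+79+102 = 312.

312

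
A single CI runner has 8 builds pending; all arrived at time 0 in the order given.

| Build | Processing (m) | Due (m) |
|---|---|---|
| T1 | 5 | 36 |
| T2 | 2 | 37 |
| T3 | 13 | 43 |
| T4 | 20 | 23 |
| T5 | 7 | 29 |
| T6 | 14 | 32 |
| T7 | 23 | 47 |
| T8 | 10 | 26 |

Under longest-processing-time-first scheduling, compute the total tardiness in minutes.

297

LPT (decreasing processing time): T7 T4 T6 T3 T8 T5 T1 T2.
T7: 0→23, due 47, tardiness 0
T4: 23→43, due 23, tardiness 20
T6: 43→57, due 32, tardiness 25
T3: 57→70, due 43, tardiness 27
T8: 70→80, due 26, tardiness 54
T5: 80→87, due 29, tardiness 58
T1: 87→92, due 36, tardiness 56
T2: 92→94, due 37, tardiness 57
Sum = 0+20+25+27+54+58+56+57 = 297.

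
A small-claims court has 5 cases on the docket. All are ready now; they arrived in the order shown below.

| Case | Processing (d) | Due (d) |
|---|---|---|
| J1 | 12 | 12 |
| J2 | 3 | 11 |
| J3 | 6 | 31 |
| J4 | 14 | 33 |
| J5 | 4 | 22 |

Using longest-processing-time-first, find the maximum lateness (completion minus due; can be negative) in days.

LPT (decreasing processing time): J4 J1 J3 J5 J2.
J4: 0→14, due 33, lateness -19
J1: 14→26, due 12, lateness 14
J3: 26→32, due 31, lateness 1
J5: 32→36, due 22, lateness 14
J2: 36→39, due 11, lateness 28
Maximum = 28.

28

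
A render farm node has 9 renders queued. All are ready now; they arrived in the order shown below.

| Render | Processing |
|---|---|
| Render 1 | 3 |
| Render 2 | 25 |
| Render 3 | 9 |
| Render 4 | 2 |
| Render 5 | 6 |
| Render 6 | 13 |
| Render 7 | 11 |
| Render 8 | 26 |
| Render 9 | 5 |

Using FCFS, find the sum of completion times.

474

FIFO (arrival order): Render 1 Render 2 Render 3 Render 4 Render 5 Render 6 Render 7 Render 8 Render 9.
Render 1: 0→3
Render 2: 3→28
Render 3: 28→37
Render 4: 37→39
Render 5: 39→45
Render 6: 45→58
Render 7: 58→69
Render 8: 69→95
Render 9: 95→100
Sum = 3+28+37+39+45+58+69+95+100 = 474.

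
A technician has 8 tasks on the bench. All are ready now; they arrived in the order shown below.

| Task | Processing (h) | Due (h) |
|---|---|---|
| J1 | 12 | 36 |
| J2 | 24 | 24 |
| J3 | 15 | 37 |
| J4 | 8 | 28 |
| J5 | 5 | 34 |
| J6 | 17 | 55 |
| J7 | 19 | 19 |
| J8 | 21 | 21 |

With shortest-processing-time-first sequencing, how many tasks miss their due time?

SPT (increasing processing time): J5 J4 J1 J3 J6 J7 J8 J2.
J5: 0→5, due 34, tardiness 0
J4: 5→13, due 28, tardiness 0
J1: 13→25, due 36, tardiness 0
J3: 25→40, due 37, tardiness 3
J6: 40→57, due 55, tardiness 2
J7: 57→76, due 19, tardiness 57
J8: 76→97, due 21, tardiness 76
J2: 97→121, due 24, tardiness 97
Late tasks: 5.

5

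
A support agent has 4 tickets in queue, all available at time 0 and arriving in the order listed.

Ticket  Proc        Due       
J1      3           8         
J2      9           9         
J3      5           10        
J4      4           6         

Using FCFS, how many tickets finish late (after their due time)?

FIFO (arrival order): J1 J2 J3 J4.
J1: 0→3, due 8, tardiness 0
J2: 3→12, due 9, tardiness 3
J3: 12→17, due 10, tardiness 7
J4: 17→21, due 6, tardiness 15
Late tickets: 3.

3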